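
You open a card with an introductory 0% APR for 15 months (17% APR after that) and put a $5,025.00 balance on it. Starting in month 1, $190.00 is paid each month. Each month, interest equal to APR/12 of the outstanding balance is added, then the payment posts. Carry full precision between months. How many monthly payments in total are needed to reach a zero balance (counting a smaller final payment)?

Promo months 1–15 at r₀ = 0%/12 = 0; months 16+ at r₁ = 17%/12 = 0.0141667.
After month 15 (no interest yet): B = $5,025.00 − 15·$190.00 = $2,175.00.
Then at r₁ with $190.00/mo: n₂ = −ln(1 − r₁·B/P)/ln(1+r₁) ≈ 12.58 → 13 more payments.

28 payments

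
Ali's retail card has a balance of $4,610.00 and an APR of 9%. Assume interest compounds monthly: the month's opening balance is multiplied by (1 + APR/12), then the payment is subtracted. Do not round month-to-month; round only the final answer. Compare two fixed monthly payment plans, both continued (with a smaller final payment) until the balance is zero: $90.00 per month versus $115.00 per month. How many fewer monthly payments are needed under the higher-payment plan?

17 fewer payments

Monthly rate r = 9%/12 = 0.75% = 0.0075.
At $90.00/mo: n = ⌈−ln(1 − rB₀/P)/ln(1+r)⌉ = 65 payments (last $79.17); total interest = total paid − $4,610.00 = $1,229.17.
At $115.00/mo: 48 payments (last $98.90); total interest $893.90.
Payments saved = 65 − 48 = 17.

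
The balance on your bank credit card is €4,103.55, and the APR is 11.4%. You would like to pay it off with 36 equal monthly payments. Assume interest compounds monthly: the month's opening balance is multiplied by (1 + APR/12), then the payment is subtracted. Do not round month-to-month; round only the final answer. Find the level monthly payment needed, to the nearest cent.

€135.12

Monthly rate r = 11.4%/12 = 0.95% = 0.0095.
Level-payment amortization: P = B₀·r / (1 − (1+r)^(−n)) = 4103.55·0.0095 / (1 − 1.0095^(−36)).
Denominator 1 − (1+r)^(−36) = 0.288504165.
P = 38.9837 / 0.288504165 ≈ 135.12.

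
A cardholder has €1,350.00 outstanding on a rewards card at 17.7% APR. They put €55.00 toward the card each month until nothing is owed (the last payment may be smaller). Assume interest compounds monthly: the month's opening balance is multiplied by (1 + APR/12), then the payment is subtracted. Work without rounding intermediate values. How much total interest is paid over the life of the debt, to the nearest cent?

€338.47

Monthly rate r = 17.7%/12 = 1.475% = 0.01475.
Payoff takes n = ⌈−ln(1 − rB₀/P)/ln(1+r)⌉ = ⌈30.698⌉ = 31 payments; the last is €38.47.
Total paid = 30·€55.00 + €38.47 = €1,688.47.
Total interest = total paid − principal = €1,688.47 − €1,350.00 = €338.47.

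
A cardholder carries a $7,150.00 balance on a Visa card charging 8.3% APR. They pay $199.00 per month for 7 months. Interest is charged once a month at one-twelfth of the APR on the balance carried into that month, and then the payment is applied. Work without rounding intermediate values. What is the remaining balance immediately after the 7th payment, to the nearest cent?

Monthly rate r = 8.3%/12 = 0.691667% = 0.00691667.
Each month: B ← B·(1+r) − $199.00.
Month 1: interest $49.45; balance after payment $7,000.45.
Month 2: interest $48.42; balance after payment $6,849.87.
Month 3: interest $47.38; balance after payment $6,698.25.
Month 4: interest $46.33; balance after payment $6,545.58.
Month 5: interest $45.27; balance after payment $6,391.86.
Month 6: interest $44.21; balance after payment $6,237.07.
Month 7: interest $43.14; balance after payment $6,081.21.

$6,081.21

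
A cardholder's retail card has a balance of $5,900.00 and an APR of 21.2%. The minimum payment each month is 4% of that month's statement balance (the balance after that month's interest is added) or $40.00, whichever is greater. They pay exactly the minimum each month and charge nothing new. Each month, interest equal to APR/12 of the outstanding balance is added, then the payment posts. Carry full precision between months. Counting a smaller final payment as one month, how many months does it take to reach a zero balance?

110 months

Monthly rate r = 21.2%/12 = 1.76667% = 0.0176667.
While 4% of the post-interest balance exceeds $40.00, each month B ← (B·(1+r))·(1 − 0.04), i.e. B shrinks by the factor (1+r)·0.96 = 0.97696.
This holds for months 1–77. Entering month 78 the balance is $980.31; 4% of the post-interest balance is now below $40.00, so the flat $40.00 minimum applies from here.
From month 78 a fixed $40.00 at rate r clears $980.31 in 33 more payments. Total: 77 + 33 = 110 months.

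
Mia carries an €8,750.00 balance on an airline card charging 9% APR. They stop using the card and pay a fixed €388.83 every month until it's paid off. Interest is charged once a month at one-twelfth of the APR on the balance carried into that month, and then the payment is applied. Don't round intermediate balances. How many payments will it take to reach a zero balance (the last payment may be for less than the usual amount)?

25 months

Monthly rate r = 9%/12 = 0.75% = 0.0075.
Recurrence: B ← B·(1+r) − €388.83.
Month 1: interest €65.62; balance after payment €8,426.80.
Month 2: interest €63.20; balance after payment €8,101.17.
Closed form: n = −ln(1 − rB₀/P)/ln(1+r) = −ln(0.83122)/ln(1.0075) ≈ 24.740, so the balance reaches zero during payment 25.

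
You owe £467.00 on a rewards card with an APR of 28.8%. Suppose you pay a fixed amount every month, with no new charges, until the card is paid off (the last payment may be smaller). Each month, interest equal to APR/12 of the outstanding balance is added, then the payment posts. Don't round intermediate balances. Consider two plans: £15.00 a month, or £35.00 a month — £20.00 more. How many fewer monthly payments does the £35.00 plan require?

41 fewer payments

Monthly rate r = 28.8%/12 = 2.4% = 0.024.
At £15.00/mo: n = ⌈−ln(1 − rB₀/P)/ln(1+r)⌉ = 58 payments (last £14.75); total interest = total paid − £467.00 = £402.75.
At £35.00/mo: 17 payments (last £9.73); total interest £102.73.
Payments saved = 58 − 17 = 41.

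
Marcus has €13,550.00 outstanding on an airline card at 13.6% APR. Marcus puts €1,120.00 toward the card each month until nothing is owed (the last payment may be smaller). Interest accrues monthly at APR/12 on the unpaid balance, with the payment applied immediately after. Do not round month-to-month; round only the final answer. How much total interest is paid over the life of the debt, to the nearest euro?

Monthly rate r = 13.6%/12 = 1.13333% = 0.0113333.
Payoff takes n = ⌈−ln(1 − rB₀/P)/ln(1+r)⌉ = ⌈13.086⌉ = 14 payments; the last is €96.59.
Total paid = 13·€1,120.00 + €96.59 = €14,656.59.
Total interest = total paid − principal = €14,656.59 − €13,550.00 = €1,106.59.

€1,107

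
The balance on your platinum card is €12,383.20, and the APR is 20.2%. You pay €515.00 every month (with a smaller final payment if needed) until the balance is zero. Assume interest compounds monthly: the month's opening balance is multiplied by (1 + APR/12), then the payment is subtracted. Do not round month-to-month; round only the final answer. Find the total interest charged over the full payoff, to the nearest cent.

€3,622.15

Monthly rate r = 20.2%/12 = 1.68333% = 0.0168333.
Payoff takes n = ⌈−ln(1 − rB₀/P)/ln(1+r)⌉ = ⌈31.078⌉ = 32 payments; the last is €40.35.
Total paid = 31·€515.00 + €40.35 = €16,005.35.
Total interest = total paid − principal = €16,005.35 − €12,383.20 = €3,622.15.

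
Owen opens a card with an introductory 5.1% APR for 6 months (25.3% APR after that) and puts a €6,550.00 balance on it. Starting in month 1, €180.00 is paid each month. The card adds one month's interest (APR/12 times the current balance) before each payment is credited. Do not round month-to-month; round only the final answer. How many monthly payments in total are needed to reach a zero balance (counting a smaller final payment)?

58 months

Promo months 1–6 at r₀ = 5.1%/12 = 0.00425; months 7+ at r₁ = 25.3%/12 = 0.0210833.
After month 6: iterate B ← B·(1+r₀) − €180.00 for 6 months → €5,627.27.
Then at r₁ with €180.00/mo: n₂ = −ln(1 − r₁·B/P)/ln(1+r₁) ≈ 51.58 → 52 more payments.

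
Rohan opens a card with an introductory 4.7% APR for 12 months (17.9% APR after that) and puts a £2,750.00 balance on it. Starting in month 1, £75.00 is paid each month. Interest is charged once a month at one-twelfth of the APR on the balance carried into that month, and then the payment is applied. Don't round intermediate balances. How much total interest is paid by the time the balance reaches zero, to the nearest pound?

Promo months 1–12 at r₀ = 4.7%/12 = 0.00391667; months 13+ at r₁ = 17.9%/12 = 0.0149167.
After month 12: iterate B ← B·(1+r₀) − £75.00 for 12 months → £1,962.43.
Then at r₁ with £75.00/mo: n₂ = −ln(1 − r₁·B/P)/ln(1+r₁) ≈ 33.42 → 34 more payments.
Total paid = 45·£75.00 + £31.45 = £3,406.45; interest = £3,406.45 − £2,750.00 = £656.45.

£656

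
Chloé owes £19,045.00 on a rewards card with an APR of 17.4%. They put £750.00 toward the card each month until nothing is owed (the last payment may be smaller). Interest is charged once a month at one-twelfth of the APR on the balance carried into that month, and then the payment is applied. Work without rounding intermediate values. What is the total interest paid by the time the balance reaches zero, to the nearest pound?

Monthly rate r = 17.4%/12 = 1.45% = 0.0145.
Payoff takes n = ⌈−ln(1 − rB₀/P)/ln(1+r)⌉ = ⌈31.897⌉ = 32 payments; the last is £673.37.
Total paid = 31·£750.00 + £673.37 = £23,923.37.
Total interest = total paid − principal = £23,923.37 − £19,045.00 = £4,878.37.

£4,878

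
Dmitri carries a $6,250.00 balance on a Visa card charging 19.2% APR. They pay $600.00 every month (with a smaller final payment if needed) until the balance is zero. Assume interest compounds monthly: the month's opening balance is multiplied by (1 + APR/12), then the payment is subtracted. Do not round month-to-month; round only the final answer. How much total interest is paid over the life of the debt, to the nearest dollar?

Monthly rate r = 19.2%/12 = 1.6% = 0.016.
Payoff takes n = ⌈−ln(1 − rB₀/P)/ln(1+r)⌉ = ⌈11.486⌉ = 12 payments; the last is $292.80.
Total paid = 11·$600.00 + $292.80 = $6,892.80.
Total interest = total paid − principal = $6,892.80 − $6,250.00 = $642.80.

$643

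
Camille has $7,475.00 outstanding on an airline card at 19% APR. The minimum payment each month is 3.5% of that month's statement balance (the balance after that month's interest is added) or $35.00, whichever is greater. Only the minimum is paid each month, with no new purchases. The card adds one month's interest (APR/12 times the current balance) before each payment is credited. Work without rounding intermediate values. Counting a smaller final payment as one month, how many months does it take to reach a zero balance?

Monthly rate r = 19%/12 = 1.58333% = 0.0158333.
While 3.5% of the post-interest balance exceeds $35.00, each month B ← (B·(1+r))·(1 − 0.035), i.e. B shrinks by the factor (1+r)·0.965 = 0.98028.
This holds for months 1–102. Entering month 103 the balance is $980.14; 3.5% of the post-interest balance is now below $35.00, so the flat $35.00 minimum applies from here.
From month 103 a fixed $35.00 at rate r clears $980.14 in 38 more payments. Total: 102 + 38 = 140 months.

140 months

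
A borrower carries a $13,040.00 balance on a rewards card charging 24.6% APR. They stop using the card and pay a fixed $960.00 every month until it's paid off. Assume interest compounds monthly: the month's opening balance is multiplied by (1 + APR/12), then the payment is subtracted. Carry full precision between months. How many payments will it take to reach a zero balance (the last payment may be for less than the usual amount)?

Monthly rate r = 24.6%/12 = 2.05% = 0.0205.
Recurrence: B ← B·(1+r) − $960.00.
Month 1: interest $267.32; balance after payment $12,347.32.
Month 2: interest $253.12; balance after payment $11,640.44.
Closed form: n = −ln(1 − rB₀/P)/ln(1+r) = −ln(0.72154)/ln(1.0205) ≈ 16.083, so the balance reaches zero during payment 17.

17 payments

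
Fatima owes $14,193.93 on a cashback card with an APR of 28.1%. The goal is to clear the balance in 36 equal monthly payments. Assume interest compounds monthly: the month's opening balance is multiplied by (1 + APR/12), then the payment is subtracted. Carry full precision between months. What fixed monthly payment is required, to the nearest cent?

$587.88

Monthly rate r = 28.1%/12 = 2.34167% = 0.0234167.
Level-payment amortization: P = B₀·r / (1 − (1+r)^(−n)) = 14193.93·0.0234167 / (1 − 1.02342^(−36)).
Denominator 1 − (1+r)^(−36) = 0.565379178.
P = 332.375 / 0.565379178 ≈ 587.88.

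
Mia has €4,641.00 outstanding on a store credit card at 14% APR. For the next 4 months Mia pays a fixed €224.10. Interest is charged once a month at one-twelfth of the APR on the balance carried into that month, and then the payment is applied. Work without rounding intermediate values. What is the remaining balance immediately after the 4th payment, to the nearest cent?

€3,949.19

Monthly rate r = 14%/12 = 1.16667% = 0.0116667.
Each month: B ← B·(1+r) − €224.10.
Month 1: interest €54.15; balance after payment €4,471.05.
Month 2: interest €52.16; balance after payment €4,299.11.
Month 3: interest €50.16; balance after payment €4,125.16.
Month 4: interest €48.13; balance after payment €3,949.19.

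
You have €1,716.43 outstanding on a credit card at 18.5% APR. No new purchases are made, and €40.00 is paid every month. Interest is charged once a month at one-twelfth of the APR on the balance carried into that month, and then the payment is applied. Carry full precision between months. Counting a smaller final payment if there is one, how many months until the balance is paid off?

Monthly rate r = 18.5%/12 = 1.54167% = 0.0154167.
Recurrence: B ← B·(1+r) − €40.00.
Month 1: interest €26.46; balance after payment €1,702.89.
Month 2: interest €26.25; balance after payment €1,689.14.
Closed form: n = −ln(1 − rB₀/P)/ln(1+r) = −ln(0.33846)/ln(1.01542) ≈ 70.812, so the balance reaches zero during payment 71.

71 months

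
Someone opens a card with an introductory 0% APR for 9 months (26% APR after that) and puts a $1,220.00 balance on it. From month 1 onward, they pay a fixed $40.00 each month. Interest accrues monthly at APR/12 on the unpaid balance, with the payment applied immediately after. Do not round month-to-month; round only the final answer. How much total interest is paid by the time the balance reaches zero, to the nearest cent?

$310.20

Promo months 1–9 at r₀ = 0%/12 = 0; months 10+ at r₁ = 26%/12 = 0.0216667.
After month 9 (no interest yet): B = $1,220.00 − 9·$40.00 = $860.00.
Then at r₁ with $40.00/mo: n₂ = −ln(1 − r₁·B/P)/ln(1+r₁) ≈ 29.25 → 30 more payments.
Total paid = 38·$40.00 + $10.20 = $1,530.20; interest = $1,530.20 − $1,220.00 = $310.20.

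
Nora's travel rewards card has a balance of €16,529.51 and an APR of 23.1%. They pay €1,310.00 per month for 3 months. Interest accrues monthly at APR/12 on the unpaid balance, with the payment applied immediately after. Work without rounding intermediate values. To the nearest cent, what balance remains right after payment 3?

€13,496.44

Monthly rate r = 23.1%/12 = 1.925% = 0.01925.
Each month: B ← B·(1+r) − €1,310.00.
Month 1: interest €318.19; balance after payment €15,537.70.
Month 2: interest €299.10; balance after payment €14,526.80.
Month 3: interest €279.64; balance after payment €13,496.44.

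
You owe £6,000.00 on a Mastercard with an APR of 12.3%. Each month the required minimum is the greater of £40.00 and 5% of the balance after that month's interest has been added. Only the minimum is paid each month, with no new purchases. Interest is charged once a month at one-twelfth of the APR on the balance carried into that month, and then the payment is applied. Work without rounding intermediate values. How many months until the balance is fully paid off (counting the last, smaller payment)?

Monthly rate r = 12.3%/12 = 1.025% = 0.01025.
While 5% of the post-interest balance exceeds £40.00, each month B ← (B·(1+r))·(1 − 0.05), i.e. B shrinks by the factor (1+r)·0.95 = 0.95974.
This holds for months 1–50. Entering month 51 the balance is £768.73; 5% of the post-interest balance is now below £40.00, so the flat £40.00 minimum applies from here.
From month 51 a fixed £40.00 at rate r clears £768.73 in 22 more payments. Total: 50 + 22 = 72 months.

72 months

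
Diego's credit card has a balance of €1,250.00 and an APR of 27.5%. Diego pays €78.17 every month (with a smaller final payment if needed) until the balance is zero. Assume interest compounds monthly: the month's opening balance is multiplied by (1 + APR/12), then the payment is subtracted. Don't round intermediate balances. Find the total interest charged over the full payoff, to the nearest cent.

€324.77

Monthly rate r = 27.5%/12 = 2.29167% = 0.0229167.
Payoff takes n = ⌈−ln(1 − rB₀/P)/ln(1+r)⌉ = ⌈20.144⌉ = 21 payments; the last is €11.37.
Total paid = 20·€78.17 + €11.37 = €1,574.77.
Total interest = total paid − principal = €1,574.77 − €1,250.00 = €324.77.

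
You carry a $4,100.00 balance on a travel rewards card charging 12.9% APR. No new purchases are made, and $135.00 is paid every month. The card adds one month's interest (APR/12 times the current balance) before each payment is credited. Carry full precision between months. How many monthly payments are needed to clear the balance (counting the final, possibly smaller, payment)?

Monthly rate r = 12.9%/12 = 1.075% = 0.01075.
Recurrence: B ← B·(1+r) − $135.00.
Month 1: interest $44.08; balance after payment $4,009.07.
Month 2: interest $43.10; balance after payment $3,917.17.
Closed form: n = −ln(1 − rB₀/P)/ln(1+r) = −ln(0.67352)/ln(1.01075) ≈ 36.964, so the balance reaches zero during payment 37.

37 months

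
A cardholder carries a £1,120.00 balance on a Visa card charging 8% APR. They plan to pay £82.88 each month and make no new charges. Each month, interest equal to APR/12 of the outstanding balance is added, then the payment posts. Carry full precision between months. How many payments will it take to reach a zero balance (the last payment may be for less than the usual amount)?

15 payments

Monthly rate r = 8%/12 = 0.666667% = 0.00666667.
Recurrence: B ← B·(1+r) − £82.88.
Month 1: interest £7.47; balance after payment £1,044.59.
Month 2: interest £6.96; balance after payment £968.67.
Closed form: n = −ln(1 − rB₀/P)/ln(1+r) = −ln(0.90991)/ln(1.00667) ≈ 14.209, so the balance reaches zero during payment 15.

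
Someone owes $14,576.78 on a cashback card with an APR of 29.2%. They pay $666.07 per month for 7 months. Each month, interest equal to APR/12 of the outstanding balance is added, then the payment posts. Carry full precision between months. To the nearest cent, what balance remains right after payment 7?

$12,231.48

Monthly rate r = 29.2%/12 = 2.43333% = 0.0243333.
Each month: B ← B·(1+r) − $666.07.
Month 1: interest $354.70; balance after payment $14,265.41.
Month 2: interest $347.13; balance after payment $13,946.47.
Month 3: interest $339.36; balance after payment $13,619.76.
Month 4: interest $331.41; balance after payment $13,285.10.
Month 5: interest $323.27; balance after payment $12,942.31.
Month 6: interest $314.93; balance after payment $12,591.17.
Month 7: interest $306.39; balance after payment $12,231.48.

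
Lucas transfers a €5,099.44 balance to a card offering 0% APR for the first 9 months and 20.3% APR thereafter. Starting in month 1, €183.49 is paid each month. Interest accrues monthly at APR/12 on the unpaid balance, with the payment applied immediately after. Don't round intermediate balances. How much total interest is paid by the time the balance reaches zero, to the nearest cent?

Promo months 1–9 at r₀ = 0%/12 = 0; months 10+ at r₁ = 20.3%/12 = 0.0169167.
After month 9 (no interest yet): B = €5,099.44 − 9·€183.49 = €3,448.03.
Then at r₁ with €183.49/mo: n₂ = −ln(1 − r₁·B/P)/ln(1+r₁) ≈ 22.81 → 23 more payments.
Total paid = 31·€183.49 + €147.98 = €5,836.17; interest = €5,836.17 − €5,099.44 = €736.73.

€736.73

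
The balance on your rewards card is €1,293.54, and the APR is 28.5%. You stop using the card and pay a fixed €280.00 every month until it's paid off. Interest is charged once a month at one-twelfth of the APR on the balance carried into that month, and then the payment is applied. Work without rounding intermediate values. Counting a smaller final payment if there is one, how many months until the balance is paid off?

5 payments

Monthly rate r = 28.5%/12 = 2.375% = 0.02375.
Recurrence: B ← B·(1+r) − €280.00.
Month 1: interest €30.72; balance after payment €1,044.26.
Month 2: interest €24.80; balance after payment €789.06.
Month 3: interest €18.74; balance after payment €527.80.
Month 4: interest €12.54; balance after payment €260.34.
Month 5: interest €6.18; balance after payment €0.00.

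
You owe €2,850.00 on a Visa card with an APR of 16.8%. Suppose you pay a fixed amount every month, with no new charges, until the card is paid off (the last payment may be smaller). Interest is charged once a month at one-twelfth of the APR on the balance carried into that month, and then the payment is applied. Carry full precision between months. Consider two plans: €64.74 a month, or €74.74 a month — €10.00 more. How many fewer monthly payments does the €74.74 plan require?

Monthly rate r = 16.8%/12 = 1.4% = 0.014.
At €64.74/mo: n = ⌈−ln(1 − rB₀/P)/ln(1+r)⌉ = 69 payments (last €58.37); total interest = total paid − €2,850.00 = €1,610.69.
At €74.74/mo: 55 payments (last €67.20); total interest €1,253.16.
Payments saved = 69 − 55 = 14.

14 fewer payments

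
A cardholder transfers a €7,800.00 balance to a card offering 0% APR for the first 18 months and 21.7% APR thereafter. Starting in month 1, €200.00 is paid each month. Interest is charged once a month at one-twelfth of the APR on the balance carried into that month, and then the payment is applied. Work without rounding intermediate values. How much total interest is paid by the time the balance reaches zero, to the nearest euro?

€1,131

Promo months 1–18 at r₀ = 0%/12 = 0; months 19+ at r₁ = 21.7%/12 = 0.0180833.
After month 18 (no interest yet): B = €7,800.00 − 18·€200.00 = €4,200.00.
Then at r₁ with €200.00/mo: n₂ = −ln(1 − r₁·B/P)/ln(1+r₁) ≈ 26.65 → 27 more payments.
Total paid = 44·€200.00 + €130.60 = €8,930.60; interest = €8,930.60 − €7,800.00 = €1,130.60.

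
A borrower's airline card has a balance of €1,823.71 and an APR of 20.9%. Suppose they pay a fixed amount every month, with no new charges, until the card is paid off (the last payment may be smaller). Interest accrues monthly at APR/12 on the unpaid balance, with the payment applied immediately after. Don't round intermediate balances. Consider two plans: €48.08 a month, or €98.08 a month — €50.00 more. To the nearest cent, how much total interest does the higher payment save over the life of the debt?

Monthly rate r = 20.9%/12 = 1.74167% = 0.0174167.
At €48.08/mo: n = ⌈−ln(1 − rB₀/P)/ln(1+r)⌉ = 63 payments (last €28.27); total interest = total paid − €1,823.71 = €1,185.52.
At €98.08/mo: 23 payments (last €65.33); total interest €399.38.
Interest saved = €1,185.52 − €399.38 = €786.14.

€786.14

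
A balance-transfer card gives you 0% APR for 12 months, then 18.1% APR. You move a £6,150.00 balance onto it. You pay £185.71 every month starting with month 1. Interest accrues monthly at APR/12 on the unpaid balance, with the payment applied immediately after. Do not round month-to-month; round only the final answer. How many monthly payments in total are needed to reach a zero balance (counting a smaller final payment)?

Promo months 1–12 at r₀ = 0%/12 = 0; months 13+ at r₁ = 18.1%/12 = 0.0150833.
After month 12 (no interest yet): B = £6,150.00 − 12·£185.71 = £3,921.48.
Then at r₁ with £185.71/mo: n₂ = −ln(1 − r₁·B/P)/ln(1+r₁) ≈ 25.61 → 26 more payments.

38 payments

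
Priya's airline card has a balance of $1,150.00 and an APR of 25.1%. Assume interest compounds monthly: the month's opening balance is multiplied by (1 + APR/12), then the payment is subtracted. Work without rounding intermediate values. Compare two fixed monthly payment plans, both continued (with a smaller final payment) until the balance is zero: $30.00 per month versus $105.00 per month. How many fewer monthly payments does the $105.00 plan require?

Monthly rate r = 25.1%/12 = 2.09167% = 0.0209167.
At $30.00/mo: n = ⌈−ln(1 − rB₀/P)/ln(1+r)⌉ = 79 payments (last $5.60); total interest = total paid − $1,150.00 = $1,195.60.
At $105.00/mo: 13 payments (last $59.96); total interest $169.96.
Payments saved = 79 − 13 = 66.

66 fewer payments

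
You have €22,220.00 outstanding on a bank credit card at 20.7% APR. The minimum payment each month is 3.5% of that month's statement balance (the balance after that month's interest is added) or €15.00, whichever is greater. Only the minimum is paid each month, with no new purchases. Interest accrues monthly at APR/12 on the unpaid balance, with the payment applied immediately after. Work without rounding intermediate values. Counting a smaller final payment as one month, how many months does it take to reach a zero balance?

Monthly rate r = 20.7%/12 = 1.725% = 0.01725.
While 3.5% of the post-interest balance exceeds €15.00, each month B ← (B·(1+r))·(1 − 0.035), i.e. B shrinks by the factor (1+r)·0.965 = 0.98165.
This holds for months 1–215. Entering month 216 the balance is €414.07; 3.5% of the post-interest balance is now below €15.00, so the flat €15.00 minimum applies from here.
From month 216 a fixed €15.00 at rate r clears €414.07 in 38 more payments. Total: 215 + 38 = 253 months.

253 months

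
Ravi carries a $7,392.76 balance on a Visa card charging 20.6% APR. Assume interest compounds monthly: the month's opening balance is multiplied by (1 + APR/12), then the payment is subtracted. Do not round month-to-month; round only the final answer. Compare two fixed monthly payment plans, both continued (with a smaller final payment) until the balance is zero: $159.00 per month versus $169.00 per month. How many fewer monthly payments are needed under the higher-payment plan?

13 fewer payments

Monthly rate r = 20.6%/12 = 1.71667% = 0.0171667.
At $159.00/mo: n = ⌈−ln(1 − rB₀/P)/ln(1+r)⌉ = 95 payments (last $3.37); total interest = total paid − $7,392.76 = $7,556.61.
At $169.00/mo: 82 payments (last $113.17); total interest $6,409.41.
Payments saved = 95 − 82 = 13.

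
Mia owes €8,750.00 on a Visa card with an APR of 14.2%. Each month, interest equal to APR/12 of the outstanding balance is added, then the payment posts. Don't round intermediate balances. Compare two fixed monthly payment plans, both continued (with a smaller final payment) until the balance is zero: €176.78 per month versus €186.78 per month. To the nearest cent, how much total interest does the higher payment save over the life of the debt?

€409.27

Monthly rate r = 14.2%/12 = 1.18333% = 0.0118333.
At €176.78/mo: n = ⌈−ln(1 − rB₀/P)/ln(1+r)⌉ = 75 payments (last €160.29); total interest = total paid − €8,750.00 = €4,492.01.
At €186.78/mo: 69 payments (last €131.70); total interest €4,082.74.
Interest saved = €4,492.01 − €4,082.74 = €409.27.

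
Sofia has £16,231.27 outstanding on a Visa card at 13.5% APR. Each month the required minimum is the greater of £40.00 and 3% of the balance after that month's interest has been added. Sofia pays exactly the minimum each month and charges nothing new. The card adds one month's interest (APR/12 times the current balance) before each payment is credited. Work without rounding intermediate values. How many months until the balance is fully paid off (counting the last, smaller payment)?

Monthly rate r = 13.5%/12 = 1.125% = 0.01125.
While 3% of the post-interest balance exceeds £40.00, each month B ← (B·(1+r))·(1 − 0.03), i.e. B shrinks by the factor (1+r)·0.97 = 0.98091.
This holds for months 1–131. Entering month 132 the balance is £1,299.92; 3% of the post-interest balance is now below £40.00, so the flat £40.00 minimum applies from here.
From month 132 a fixed £40.00 at rate r clears £1,299.92 in 41 more payments. Total: 131 + 41 = 172 months.

172 months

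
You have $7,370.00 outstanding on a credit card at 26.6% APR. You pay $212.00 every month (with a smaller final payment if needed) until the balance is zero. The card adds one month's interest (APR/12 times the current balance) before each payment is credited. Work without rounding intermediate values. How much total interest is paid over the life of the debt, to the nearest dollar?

Monthly rate r = 26.6%/12 = 2.21667% = 0.0221667.
Payoff takes n = ⌈−ln(1 − rB₀/P)/ln(1+r)⌉ = ⌈67.154⌉ = 68 payments; the last is $32.85.
Total paid = 67·$212.00 + $32.85 = $14,236.85.
Total interest = total paid − principal = $14,236.85 − $7,370.00 = $6,866.85.

$6,867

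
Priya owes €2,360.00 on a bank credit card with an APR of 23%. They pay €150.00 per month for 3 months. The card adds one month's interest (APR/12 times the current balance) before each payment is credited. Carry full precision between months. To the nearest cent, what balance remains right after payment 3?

Monthly rate r = 23%/12 = 1.91667% = 0.0191667.
Each month: B ← B·(1+r) − €150.00.
Month 1: interest €45.23; balance after payment €2,255.23.
Month 2: interest €43.23; balance after payment €2,148.46.
Month 3: interest €41.18; balance after payment €2,039.64.

€2,039.64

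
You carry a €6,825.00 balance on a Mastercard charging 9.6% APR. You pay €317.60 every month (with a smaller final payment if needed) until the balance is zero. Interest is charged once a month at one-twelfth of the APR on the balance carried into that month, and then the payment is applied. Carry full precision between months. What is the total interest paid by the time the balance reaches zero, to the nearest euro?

Monthly rate r = 9.6%/12 = 0.8% = 0.008.
Payoff takes n = ⌈−ln(1 − rB₀/P)/ln(1+r)⌉ = ⌈23.674⌉ = 24 payments; the last is €214.35.
Total paid = 23·€317.60 + €214.35 = €7,519.15.
Total interest = total paid − principal = €7,519.15 − €6,825.00 = €694.15.

€694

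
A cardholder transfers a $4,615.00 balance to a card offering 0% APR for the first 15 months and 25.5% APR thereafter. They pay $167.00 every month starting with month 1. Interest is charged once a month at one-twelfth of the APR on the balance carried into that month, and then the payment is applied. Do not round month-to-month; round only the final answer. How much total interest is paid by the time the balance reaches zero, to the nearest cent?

Promo months 1–15 at r₀ = 0%/12 = 0; months 16+ at r₁ = 25.5%/12 = 0.02125.
After month 15 (no interest yet): B = $4,615.00 − 15·$167.00 = $2,110.00.
Then at r₁ with $167.00/mo: n₂ = −ln(1 − r₁·B/P)/ln(1+r₁) ≈ 14.87 → 15 more payments.
Total paid = 29·$167.00 + $145.21 = $4,988.21; interest = $4,988.21 − $4,615.00 = $373.21.

$373.21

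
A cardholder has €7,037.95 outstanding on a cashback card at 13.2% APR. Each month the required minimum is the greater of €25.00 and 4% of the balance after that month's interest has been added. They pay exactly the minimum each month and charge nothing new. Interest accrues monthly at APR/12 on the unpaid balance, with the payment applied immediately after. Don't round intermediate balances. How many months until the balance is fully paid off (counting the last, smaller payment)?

Monthly rate r = 13.2%/12 = 1.1% = 0.011.
While 4% of the post-interest balance exceeds €25.00, each month B ← (B·(1+r))·(1 − 0.04), i.e. B shrinks by the factor (1+r)·0.96 = 0.97056.
This holds for months 1–82. Entering month 83 the balance is €607.13; 4% of the post-interest balance is now below €25.00, so the flat €25.00 minimum applies from here.
From month 83 a fixed €25.00 at rate r clears €607.13 in 29 more payments. Total: 82 + 29 = 111 months.

111 months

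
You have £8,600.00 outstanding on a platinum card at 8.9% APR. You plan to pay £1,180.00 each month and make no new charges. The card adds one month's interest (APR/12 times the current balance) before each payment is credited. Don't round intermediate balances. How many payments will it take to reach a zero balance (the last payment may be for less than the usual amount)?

8 payments

Monthly rate r = 8.9%/12 = 0.741667% = 0.00741667.
Recurrence: B ← B·(1+r) − £1,180.00.
Month 1: interest £63.78; balance after payment £7,483.78.
Month 2: interest £55.50; balance after payment £6,359.29.
Closed form: n = −ln(1 − rB₀/P)/ln(1+r) = −ln(0.94595)/ln(1.00742) ≈ 7.520, so the balance reaches zero during payment 8.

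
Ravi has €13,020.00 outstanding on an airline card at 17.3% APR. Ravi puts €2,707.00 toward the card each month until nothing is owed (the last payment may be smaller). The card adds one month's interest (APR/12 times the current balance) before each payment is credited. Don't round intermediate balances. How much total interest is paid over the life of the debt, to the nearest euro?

Monthly rate r = 17.3%/12 = 1.44167% = 0.0144167.
Payoff takes n = ⌈−ln(1 − rB₀/P)/ln(1+r)⌉ = ⌈5.020⌉ = 6 payments; the last is €55.85.
Total paid = 5·€2,707.00 + €55.85 = €13,590.85.
Total interest = total paid − principal = €13,590.85 − €13,020.00 = €570.85.

€571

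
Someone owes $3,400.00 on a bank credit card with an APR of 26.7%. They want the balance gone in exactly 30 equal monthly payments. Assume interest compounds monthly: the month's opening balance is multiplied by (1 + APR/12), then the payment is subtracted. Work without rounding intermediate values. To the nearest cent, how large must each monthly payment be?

Monthly rate r = 26.7%/12 = 2.225% = 0.02225.
Level-payment amortization: P = B₀·r / (1 − (1+r)^(−n)) = 3400.00·0.02225 / (1 − 1.02225^(−30)).
Denominator 1 − (1+r)^(−30) = 0.483242935.
P = 75.65 / 0.483242935 ≈ 156.55.

$156.55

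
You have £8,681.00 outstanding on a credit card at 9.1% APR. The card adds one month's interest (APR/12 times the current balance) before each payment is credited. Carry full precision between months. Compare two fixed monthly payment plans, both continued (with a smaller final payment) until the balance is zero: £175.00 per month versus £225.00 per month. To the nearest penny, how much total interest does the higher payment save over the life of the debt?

£622.22

Monthly rate r = 9.1%/12 = 0.758333% = 0.00758333.
At £175.00/mo: n = ⌈−ln(1 − rB₀/P)/ln(1+r)⌉ = 63 payments (last £81.13); total interest = total paid − £8,681.00 = £2,250.13.
At £225.00/mo: 46 payments (last £183.91); total interest £1,627.91.
Interest saved = £2,250.13 − £1,627.91 = £622.22.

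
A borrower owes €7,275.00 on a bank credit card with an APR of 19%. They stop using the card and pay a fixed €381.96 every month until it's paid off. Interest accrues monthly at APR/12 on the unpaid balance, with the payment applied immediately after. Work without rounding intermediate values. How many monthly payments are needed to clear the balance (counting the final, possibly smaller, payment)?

23 months

Monthly rate r = 19%/12 = 1.58333% = 0.0158333.
Recurrence: B ← B·(1+r) − €381.96.
Month 1: interest €115.19; balance after payment €7,008.23.
Month 2: interest €110.96; balance after payment €6,737.23.
Closed form: n = −ln(1 − rB₀/P)/ln(1+r) = −ln(0.69843)/ln(1.01583) ≈ 22.848, so the balance reaches zero during payment 23.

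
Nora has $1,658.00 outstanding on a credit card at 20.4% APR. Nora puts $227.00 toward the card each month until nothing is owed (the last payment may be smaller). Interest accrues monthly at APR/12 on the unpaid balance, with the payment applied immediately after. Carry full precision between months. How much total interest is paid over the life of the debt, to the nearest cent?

$127.57

Monthly rate r = 20.4%/12 = 1.7% = 0.017.
Payoff takes n = ⌈−ln(1 − rB₀/P)/ln(1+r)⌉ = ⌈7.865⌉ = 8 payments; the last is $196.57.
Total paid = 7·$227.00 + $196.57 = $1,785.57.
Total interest = total paid − principal = $1,785.57 − $1,658.00 = $127.57.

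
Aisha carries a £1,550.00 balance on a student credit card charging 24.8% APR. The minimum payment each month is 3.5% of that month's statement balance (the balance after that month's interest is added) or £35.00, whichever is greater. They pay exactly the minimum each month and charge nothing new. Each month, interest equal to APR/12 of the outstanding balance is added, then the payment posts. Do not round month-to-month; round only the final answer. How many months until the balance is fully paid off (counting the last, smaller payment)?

Monthly rate r = 24.8%/12 = 2.06667% = 0.0206667.
While 3.5% of the post-interest balance exceeds £35.00, each month B ← (B·(1+r))·(1 − 0.035), i.e. B shrinks by the factor (1+r)·0.965 = 0.98494.
This holds for months 1–31. Entering month 32 the balance is £968.46; 3.5% of the post-interest balance is now below £35.00, so the flat £35.00 minimum applies from here.
From month 32 a fixed £35.00 at rate r clears £968.46 in 42 more payments. Total: 31 + 42 = 73 months.

73 months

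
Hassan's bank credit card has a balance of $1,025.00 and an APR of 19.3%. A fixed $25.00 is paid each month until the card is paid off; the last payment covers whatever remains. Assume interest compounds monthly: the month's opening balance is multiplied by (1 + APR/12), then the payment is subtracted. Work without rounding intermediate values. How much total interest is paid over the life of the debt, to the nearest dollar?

Monthly rate r = 19.3%/12 = 1.60833% = 0.0160833.
Payoff takes n = ⌈−ln(1 − rB₀/P)/ln(1+r)⌉ = ⌈67.507⌉ = 68 payments; the last is $12.72.
Total paid = 67·$25.00 + $12.72 = $1,687.72.
Total interest = total paid − principal = $1,687.72 − $1,025.00 = $662.72.

$663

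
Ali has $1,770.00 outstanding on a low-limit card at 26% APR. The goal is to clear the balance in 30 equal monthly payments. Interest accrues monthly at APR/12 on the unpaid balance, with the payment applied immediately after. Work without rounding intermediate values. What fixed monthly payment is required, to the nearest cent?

Monthly rate r = 26%/12 = 2.16667% = 0.0216667.
Level-payment amortization: P = B₀·r / (1 − (1+r)^(−n)) = 1770.00·0.0216667 / (1 − 1.02167^(−30)).
Denominator 1 − (1+r)^(−30) = 0.474317795.
P = 38.35 / 0.474317795 ≈ 80.85.

$80.85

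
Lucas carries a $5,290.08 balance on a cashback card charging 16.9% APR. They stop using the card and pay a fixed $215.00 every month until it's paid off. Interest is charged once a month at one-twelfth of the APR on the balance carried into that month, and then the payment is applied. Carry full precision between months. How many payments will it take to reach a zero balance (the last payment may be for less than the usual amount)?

31 months

Monthly rate r = 16.9%/12 = 1.40833% = 0.0140833.
Recurrence: B ← B·(1+r) − $215.00.
Month 1: interest $74.50; balance after payment $5,149.58.
Month 2: interest $72.52; balance after payment $5,007.11.
Closed form: n = −ln(1 − rB₀/P)/ln(1+r) = −ln(0.65348)/ln(1.01408) ≈ 30.421, so the balance reaches zero during payment 31.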